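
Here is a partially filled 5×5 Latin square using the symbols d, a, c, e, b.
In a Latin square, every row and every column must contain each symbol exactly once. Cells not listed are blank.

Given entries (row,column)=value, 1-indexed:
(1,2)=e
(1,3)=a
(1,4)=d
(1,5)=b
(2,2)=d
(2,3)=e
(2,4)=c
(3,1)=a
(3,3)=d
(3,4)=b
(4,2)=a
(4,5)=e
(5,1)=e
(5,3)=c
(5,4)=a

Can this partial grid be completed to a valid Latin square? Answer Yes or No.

No

Row 4, column 4: row 4 together with column 4 already contain {d, a, c, e, b} — every symbol — so nothing can go there. The grid has no valid completion.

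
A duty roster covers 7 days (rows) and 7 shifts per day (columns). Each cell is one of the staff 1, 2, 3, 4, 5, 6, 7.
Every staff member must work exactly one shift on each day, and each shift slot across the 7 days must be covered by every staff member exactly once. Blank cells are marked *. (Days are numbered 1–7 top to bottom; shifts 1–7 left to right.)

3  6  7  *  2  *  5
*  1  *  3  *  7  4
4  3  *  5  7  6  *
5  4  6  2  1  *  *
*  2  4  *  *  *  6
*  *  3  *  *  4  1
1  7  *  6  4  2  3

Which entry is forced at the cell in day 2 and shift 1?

Day 1, shift 6: day 1 has {2, 3, 5, 6, 7} and shift 6 has {2, 4, 6, 7}, leaving only 1.
Day 1, shift 4: day 1 has {1, 2, 3, 5, 6, 7} and shift 4 has {2, 3, 5, 6}, leaving only 4.
Day 3, shift 7: day 3 has {3, 4, 5, 6, 7} and shift 7 has {1, 3, 4, 5, 6}, leaving only 2.
Day 3, shift 3: day 3 has {2, 3, 4, 5, 6, 7} and shift 3 has {3, 4, 6, 7}, leaving only 1.
Day 4, shift 6: day 4 has {1, 2, 4, 5, 6} and shift 6 has {1, 2, 4, 6, 7}, leaving only 3.
Day 4, shift 7: day 4 has {1, 2, 3, 4, 5, 6} and shift 7 has {1, 2, 3, 4, 5, 6}, leaving only 7.
Day 5, shift 1: day 5 has {2, 4, 6} and shift 1 has {1, 3, 4, 5}, leaving only 7.
Day 5, shift 4: day 5 has {2, 4, 6, 7} and shift 4 has {2, 3, 4, 5, 6}, leaving only 1.
Day 5, shift 6: day 5 has {1, 2, 4, 6, 7} and shift 6 has {1, 2, 3, 4, 6, 7}, leaving only 5.
Day 5, shift 5: day 5 has {1, 2, 4, 5, 6, 7} and shift 5 has {1, 2, 4, 7}, leaving only 3.
Day 6, shift 2: day 6 has {1, 3, 4} and shift 2 has {1, 2, 3, 4, 6, 7}, leaving only 5.
Day 6, shift 4: day 6 has {1, 3, 4, 5} and shift 4 has {1, 2, 3, 4, 5, 6}, leaving only 7.
Day 6, shift 5: day 6 has {1, 3, 4, 5, 7} and shift 5 has {1, 2, 3, 4, 7}, leaving only 6.
Day 2, shift 5: day 2 has {1, 3, 4, 7} and shift 5 has {1, 2, 3, 4, 6, 7}, leaving only 5.
Day 2, shift 3: day 2 has {1, 3, 4, 5, 7} and shift 3 has {1, 3, 4, 6, 7}, leaving only 2.
Day 2 already has {1, 2, 3, 4, 5, 7} and shift 1 already has {1, 3, 4, 5, 7}, so day 2, shift 1 must be 6.

6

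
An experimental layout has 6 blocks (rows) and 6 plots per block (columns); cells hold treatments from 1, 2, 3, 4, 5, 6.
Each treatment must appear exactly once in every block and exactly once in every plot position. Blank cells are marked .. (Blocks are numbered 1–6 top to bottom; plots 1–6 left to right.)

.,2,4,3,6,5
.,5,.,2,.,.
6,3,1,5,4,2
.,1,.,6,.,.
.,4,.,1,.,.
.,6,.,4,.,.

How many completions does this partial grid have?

Block 1, plot 1: eliminating its block and plot leaves {1}.
Block 2, plot 1: eliminating its block and plot leaves {1, 3, 4}.
Block 2, plot 3: eliminating its block and plot leaves {3, 6}.
Block 2, plot 5: eliminating its block and plot leaves {1, 3}.
Block 2, plot 6: eliminating its block and plot leaves {1, 3, 4, 6}.
Block 4, plot 1: eliminating its block and plot leaves {2, 3, 4, 5}.
Block 4, plot 3: eliminating its block and plot leaves {2, 3, 5}.
Block 4, plot 5: eliminating its block and plot leaves {2, 3, 5}.
Block 4, plot 6: eliminating its block and plot leaves {3, 4}.
Block 5, plot 1: eliminating its block and plot leaves {2, 3, 5}.
Block 5, plot 3: eliminating its block and plot leaves {2, 3, 5, 6}.
Block 5, plot 5: eliminating its block and plot leaves {2, 3, 5}.
Block 5, plot 6: eliminating its block and plot leaves {3, 6}.
Block 6, plot 1: eliminating its block and plot leaves {1, 2, 3, 5}.
Block 6, plot 3: eliminating its block and plot leaves {2, 3, 5}.
Block 6, plot 5: eliminating its block and plot leaves {1, 2, 3, 5}.
Block 6, plot 6: eliminating its block and plot leaves {1, 3}.
Enumerating the assignments across these blanks that avoid any block or plot repeat gives 24 completions.

24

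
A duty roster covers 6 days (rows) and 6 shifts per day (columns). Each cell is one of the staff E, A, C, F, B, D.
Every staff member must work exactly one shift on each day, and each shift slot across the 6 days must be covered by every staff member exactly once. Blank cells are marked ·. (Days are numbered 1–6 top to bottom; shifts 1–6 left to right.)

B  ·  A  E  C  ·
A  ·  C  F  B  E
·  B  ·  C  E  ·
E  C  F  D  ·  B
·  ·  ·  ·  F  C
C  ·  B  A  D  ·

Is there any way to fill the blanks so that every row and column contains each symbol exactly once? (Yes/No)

No day or shift among the givens repeats a symbol, and propagating forced cells runs into no contradiction.
One valid completion exists (for instance, B F A E C D / A D C F B E / F B D C E A / E C F D A B / D A E B F C / C E B A D F).

Yes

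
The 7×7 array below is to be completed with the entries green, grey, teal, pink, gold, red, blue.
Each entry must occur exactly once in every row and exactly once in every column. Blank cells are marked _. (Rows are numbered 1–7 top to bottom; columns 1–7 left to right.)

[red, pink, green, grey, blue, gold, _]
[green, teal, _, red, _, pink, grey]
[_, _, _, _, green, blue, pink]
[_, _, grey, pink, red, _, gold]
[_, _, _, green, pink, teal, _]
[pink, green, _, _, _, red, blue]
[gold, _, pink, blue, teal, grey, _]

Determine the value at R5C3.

Row 1, column 7: row 1 has {green, grey, pink, gold, red, blue} and column 7 has {grey, pink, gold, blue}, leaving only teal.
Row 2, column 5: row 2 has {green, grey, teal, pink, red} and column 5 has {green, teal, pink, red, blue}, leaving only gold.
Row 2, column 3: row 2 has {green, grey, teal, pink, gold, red} and column 3 has {green, grey, pink}, leaving only blue.
Row 4, column 2: row 4 has {grey, pink, gold, red} and column 2 has {green, teal, pink}, leaving only blue.
Row 4, column 1: row 4 has {grey, pink, gold, red, blue} and column 1 has {green, pink, gold, red}, leaving only teal.
Row 3, column 1: row 3 has {green, pink, blue} and column 1 has {green, teal, pink, gold, red}, leaving only grey.
Row 4, column 6: row 4 has {grey, teal, pink, gold, red, blue} and column 6 has {grey, teal, pink, gold, red, blue}, leaving only green.
Row 5, column 1: row 5 has {green, teal, pink} and column 1 has {green, grey, teal, pink, gold, red}, leaving only blue.
Row 5, column 7: row 5 has {green, teal, pink, blue} and column 7 has {grey, teal, pink, gold, blue}, leaving only red.
Row 5 already has {green, teal, pink, red, blue} and column 3 already has {green, grey, pink, blue}, so row 5, column 3 must be gold.

gold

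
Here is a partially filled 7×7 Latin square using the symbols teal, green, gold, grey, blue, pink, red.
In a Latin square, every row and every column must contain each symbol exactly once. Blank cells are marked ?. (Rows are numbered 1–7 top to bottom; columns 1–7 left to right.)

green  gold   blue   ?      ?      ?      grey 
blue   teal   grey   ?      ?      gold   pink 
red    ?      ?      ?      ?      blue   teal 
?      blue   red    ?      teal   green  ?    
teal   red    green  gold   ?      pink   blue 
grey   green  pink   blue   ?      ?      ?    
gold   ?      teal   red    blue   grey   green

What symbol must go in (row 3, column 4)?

pink

Row 2, column 4: row 2 has {teal, gold, grey, blue, pink} and column 4 has {gold, blue, red}, leaving only green.
Row 2, column 5: row 2 has {teal, green, gold, grey, blue, pink} and column 5 has {teal, blue}, leaving only red.
Row 1, column 5: row 1 has {green, gold, grey, blue} and column 5 has {teal, blue, red}, leaving only pink.
Row 1, column 4: row 1 has {green, gold, grey, blue, pink} and column 4 has {green, gold, blue, red}, leaving only teal.
Row 1, column 6: row 1 has {teal, green, gold, grey, blue, pink} and column 6 has {green, gold, grey, blue, pink}, leaving only red.
Row 3, column 3: row 3 has {teal, blue, red} and column 3 has {teal, green, grey, blue, pink, red}, leaving only gold.
Row 4, column 1: row 4 has {teal, green, blue, red} and column 1 has {teal, green, gold, grey, blue, red}, leaving only pink.
Row 4, column 4: row 4 has {teal, green, blue, pink, red} and column 4 has {teal, green, gold, blue, red}, leaving only grey.
Row 3 already has {teal, gold, blue, red} and column 4 already has {teal, green, gold, grey, blue, red}, so row 3, column 4 must be pink.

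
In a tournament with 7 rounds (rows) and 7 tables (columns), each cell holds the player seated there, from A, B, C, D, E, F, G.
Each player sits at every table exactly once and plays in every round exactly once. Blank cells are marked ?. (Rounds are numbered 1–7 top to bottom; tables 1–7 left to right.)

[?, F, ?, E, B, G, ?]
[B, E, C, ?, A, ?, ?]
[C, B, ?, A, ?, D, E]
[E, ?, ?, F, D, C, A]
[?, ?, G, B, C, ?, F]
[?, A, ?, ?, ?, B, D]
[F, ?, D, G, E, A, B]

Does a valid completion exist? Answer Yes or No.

No round or table among the givens repeats a symbol, and propagating forced cells runs into no contradiction.
One valid completion exists (for instance, D F A E B G C / B E C D A F G / C B F A G D E / E G B F D C A / A D G B C E F / G A E C F B D / F C D G E A B).

Yes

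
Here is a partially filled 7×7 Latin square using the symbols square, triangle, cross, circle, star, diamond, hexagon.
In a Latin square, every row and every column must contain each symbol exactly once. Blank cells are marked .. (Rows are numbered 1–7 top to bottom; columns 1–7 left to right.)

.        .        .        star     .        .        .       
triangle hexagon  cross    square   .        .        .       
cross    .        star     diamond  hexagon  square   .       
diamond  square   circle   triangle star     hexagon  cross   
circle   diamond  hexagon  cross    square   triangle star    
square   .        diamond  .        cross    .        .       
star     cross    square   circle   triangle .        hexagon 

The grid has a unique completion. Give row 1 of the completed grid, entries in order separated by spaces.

hexagon circle triangle star diamond cross square

Row 1, column 1: row 1 has {star} and column 1 has {square, triangle, cross, circle, star, diamond}, leaving only hexagon.
Row 1, column 3: row 1 has {star, hexagon} and column 3 has {square, cross, circle, star, diamond, hexagon}, leaving only triangle.
Row 1, column 2: row 1 has {triangle, star, hexagon} and column 2 has {square, cross, diamond, hexagon}, leaving only circle.
Row 1, column 5: row 1 has {triangle, circle, star, hexagon} and column 5 has {square, triangle, cross, star, hexagon}, leaving only diamond.
Row 1, column 6: row 1 has {triangle, circle, star, diamond, hexagon} and column 6 has {square, triangle, hexagon}, leaving only cross.
Row 1, column 7: row 1 has {triangle, cross, circle, star, diamond, hexagon} and column 7 has {cross, star, hexagon}, leaving only square.
So row 1 reads: hexagon circle triangle star diamond cross square.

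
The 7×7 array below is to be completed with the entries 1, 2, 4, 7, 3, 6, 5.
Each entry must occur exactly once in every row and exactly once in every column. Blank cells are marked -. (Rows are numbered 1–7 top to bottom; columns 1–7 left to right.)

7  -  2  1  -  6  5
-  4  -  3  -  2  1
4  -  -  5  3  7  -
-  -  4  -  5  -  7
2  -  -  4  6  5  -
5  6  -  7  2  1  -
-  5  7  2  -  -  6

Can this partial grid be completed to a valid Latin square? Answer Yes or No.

Yes

No row or column among the givens repeats a symbol, and propagating forced cells runs into no contradiction.
One valid completion exists (for instance, 7 3 2 1 4 6 5 / 6 4 5 3 7 2 1 / 4 1 6 5 3 7 2 / 1 2 4 6 5 3 7 / 2 7 1 4 6 5 3 / 5 6 3 7 2 1 4 / 3 5 7 2 1 4 6).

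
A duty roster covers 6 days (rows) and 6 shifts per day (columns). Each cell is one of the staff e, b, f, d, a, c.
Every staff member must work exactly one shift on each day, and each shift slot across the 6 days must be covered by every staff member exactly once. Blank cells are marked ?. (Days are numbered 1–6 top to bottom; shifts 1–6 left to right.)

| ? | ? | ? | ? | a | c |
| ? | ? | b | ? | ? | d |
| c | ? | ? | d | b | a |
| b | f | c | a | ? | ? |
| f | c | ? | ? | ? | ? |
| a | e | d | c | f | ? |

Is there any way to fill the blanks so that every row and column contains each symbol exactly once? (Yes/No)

Day 3, shift 2: day 3 together with shift 2 already contain {e, b, f, d, a, c} — every symbol — so nothing can go there. The grid has no valid completion.

No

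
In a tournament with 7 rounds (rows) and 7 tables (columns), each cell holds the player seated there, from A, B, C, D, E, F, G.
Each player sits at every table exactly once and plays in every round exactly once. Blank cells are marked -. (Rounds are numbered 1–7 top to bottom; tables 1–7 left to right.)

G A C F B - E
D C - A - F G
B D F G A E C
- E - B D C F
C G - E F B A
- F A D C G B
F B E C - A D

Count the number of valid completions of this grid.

1

Round 1, table 6: eliminating its round and table leaves {D}.
Round 2, table 3: eliminating its round and table leaves {B}.
Round 2, table 5: eliminating its round and table leaves {E}.
Round 4, table 1: eliminating its round and table leaves {A}.
Round 4, table 3: eliminating its round and table leaves {G}.
Round 5, table 3: eliminating its round and table leaves {D}.
Round 6, table 1: eliminating its round and table leaves {E}.
Round 7, table 5: eliminating its round and table leaves {G}.
Only one assignment across all blanks avoids any round or table repeat, giving 1 completion.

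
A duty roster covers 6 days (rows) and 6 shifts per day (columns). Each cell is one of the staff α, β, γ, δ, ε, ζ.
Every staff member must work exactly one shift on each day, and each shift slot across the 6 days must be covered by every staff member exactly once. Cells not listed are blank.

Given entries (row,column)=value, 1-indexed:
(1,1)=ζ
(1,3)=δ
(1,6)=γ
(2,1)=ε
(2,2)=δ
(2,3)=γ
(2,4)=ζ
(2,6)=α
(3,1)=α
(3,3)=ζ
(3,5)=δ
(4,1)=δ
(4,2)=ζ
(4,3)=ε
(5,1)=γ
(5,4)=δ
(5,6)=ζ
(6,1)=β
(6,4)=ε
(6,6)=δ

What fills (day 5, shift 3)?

β

Day 2, shift 5: day 2 has {α, γ, δ, ε, ζ} and shift 5 has {δ}, leaving only β.
Day 4, shift 6: day 4 has {δ, ε, ζ} and shift 6 has {α, γ, δ, ζ}, leaving only β.
Day 3, shift 6: day 3 has {α, δ, ζ} and shift 6 has {α, β, γ, δ, ζ}, leaving only ε.
Day 6, shift 3: day 6 has {β, δ, ε} and shift 3 has {γ, δ, ε, ζ}, leaving only α.
Day 5 already has {γ, δ, ζ} and shift 3 already has {α, γ, δ, ε, ζ}, so day 5, shift 3 must be β.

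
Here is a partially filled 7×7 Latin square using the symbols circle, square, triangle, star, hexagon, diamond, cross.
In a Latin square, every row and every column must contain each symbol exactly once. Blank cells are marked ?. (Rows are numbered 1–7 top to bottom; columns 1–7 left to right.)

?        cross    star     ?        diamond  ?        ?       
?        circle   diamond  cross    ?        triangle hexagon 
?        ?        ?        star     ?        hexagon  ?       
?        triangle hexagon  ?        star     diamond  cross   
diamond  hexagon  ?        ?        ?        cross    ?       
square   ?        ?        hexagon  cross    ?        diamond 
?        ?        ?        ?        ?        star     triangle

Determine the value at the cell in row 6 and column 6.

circle

Row 6 already has {square, hexagon, diamond, cross} and column 6 already has {triangle, star, hexagon, diamond, cross}, so row 6, column 6 must be circle.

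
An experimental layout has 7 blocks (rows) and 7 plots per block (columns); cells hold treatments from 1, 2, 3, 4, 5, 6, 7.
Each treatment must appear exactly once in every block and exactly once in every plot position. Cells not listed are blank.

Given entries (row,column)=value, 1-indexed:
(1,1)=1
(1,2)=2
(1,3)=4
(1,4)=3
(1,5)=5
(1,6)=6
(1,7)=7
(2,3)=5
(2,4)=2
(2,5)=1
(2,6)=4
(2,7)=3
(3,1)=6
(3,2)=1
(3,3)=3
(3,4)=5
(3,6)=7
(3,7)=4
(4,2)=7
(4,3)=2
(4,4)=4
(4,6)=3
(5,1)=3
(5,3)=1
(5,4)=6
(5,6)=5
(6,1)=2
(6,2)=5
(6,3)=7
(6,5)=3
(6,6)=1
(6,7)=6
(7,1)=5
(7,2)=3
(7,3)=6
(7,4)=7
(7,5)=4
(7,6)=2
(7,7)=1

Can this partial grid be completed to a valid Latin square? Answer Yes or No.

No

Block 4, plot 1: block 4 together with plot 1 already contain {1, 2, 3, 4, 5, 6, 7} — every symbol — so nothing can go there. The grid has no valid completion.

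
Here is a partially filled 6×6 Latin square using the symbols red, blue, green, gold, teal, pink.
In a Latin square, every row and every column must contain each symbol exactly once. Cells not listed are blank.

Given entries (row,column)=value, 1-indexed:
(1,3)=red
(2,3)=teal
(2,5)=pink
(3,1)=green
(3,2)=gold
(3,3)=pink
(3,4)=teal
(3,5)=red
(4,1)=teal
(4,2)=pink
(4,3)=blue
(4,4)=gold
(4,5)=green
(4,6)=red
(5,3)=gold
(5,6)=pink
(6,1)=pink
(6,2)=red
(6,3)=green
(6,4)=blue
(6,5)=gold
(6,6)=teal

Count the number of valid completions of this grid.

Row 1, column 1: eliminating its row and column leaves {blue, gold}.
Row 1, column 2: eliminating its row and column leaves {blue, green, teal}.
Row 1, column 4: eliminating its row and column leaves {green, pink}.
Row 1, column 5: eliminating its row and column leaves {blue, teal}.
Row 1, column 6: eliminating its row and column leaves {blue, green, gold}.
Row 2, column 1: eliminating its row and column leaves {red, blue, gold}.
Row 2, column 2: eliminating its row and column leaves {blue, green}.
Row 2, column 4: eliminating its row and column leaves {red, green}.
Row 2, column 6: eliminating its row and column leaves {blue, green, gold}.
Row 3, column 6: eliminating its row and column leaves {blue}.
Row 5, column 1: eliminating its row and column leaves {red, blue}.
Row 5, column 2: eliminating its row and column leaves {blue, green, teal}.
Row 5, column 4: eliminating its row and column leaves {red, green}.
Row 5, column 5: eliminating its row and column leaves {blue, teal}.
Enumerating the assignments across these blanks that avoid any row or column repeat gives 4 completions.

4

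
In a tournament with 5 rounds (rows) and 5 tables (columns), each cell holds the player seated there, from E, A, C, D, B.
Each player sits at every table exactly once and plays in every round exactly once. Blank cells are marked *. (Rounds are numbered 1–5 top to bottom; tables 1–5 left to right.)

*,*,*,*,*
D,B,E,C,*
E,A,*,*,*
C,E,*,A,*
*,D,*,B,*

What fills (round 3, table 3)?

Round 1, table 2: round 1 has {} and table 2 has {E, A, D, B}, leaving only C.
Round 2, table 5: round 2 has {E, C, D, B} and table 5 has {}, leaving only A.
Round 3, table 4: round 3 has {E, A} and table 4 has {A, C, B}, leaving only D.
Round 1, table 4: round 1 has {C} and table 4 has {A, C, D, B}, leaving only E.
Round 5, table 1: round 5 has {D, B} and table 1 has {E, C, D}, leaving only A.
Round 1, table 1: round 1 has {E, C} and table 1 has {E, A, C, D}, leaving only B.
Round 1, table 5: round 1 has {E, C, B} and table 5 has {A}, leaving only D.
Round 1, table 3: round 1 has {E, C, D, B} and table 3 has {E}, leaving only A.
Round 4, table 5: round 4 has {E, A, C} and table 5 has {A, D}, leaving only B.
Round 3, table 5: round 3 has {E, A, D} and table 5 has {A, D, B}, leaving only C.
Round 3 already has {E, A, C, D} and table 3 already has {E, A}, so round 3, table 3 must be B.

B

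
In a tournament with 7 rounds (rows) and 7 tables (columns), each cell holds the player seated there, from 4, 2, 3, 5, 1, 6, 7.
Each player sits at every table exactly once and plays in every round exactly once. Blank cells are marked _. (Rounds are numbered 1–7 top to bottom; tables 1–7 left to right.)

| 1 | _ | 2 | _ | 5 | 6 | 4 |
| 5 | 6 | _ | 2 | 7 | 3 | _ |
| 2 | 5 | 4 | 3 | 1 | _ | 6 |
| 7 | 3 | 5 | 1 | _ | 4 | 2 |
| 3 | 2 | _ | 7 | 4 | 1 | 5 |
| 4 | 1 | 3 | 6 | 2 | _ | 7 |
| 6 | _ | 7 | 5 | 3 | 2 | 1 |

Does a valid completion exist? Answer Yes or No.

No

Round 1, table 4: round 1 together with table 4 already contain {4, 2, 3, 5, 1, 6, 7} — every symbol — so nothing can go there. The grid has no valid completion.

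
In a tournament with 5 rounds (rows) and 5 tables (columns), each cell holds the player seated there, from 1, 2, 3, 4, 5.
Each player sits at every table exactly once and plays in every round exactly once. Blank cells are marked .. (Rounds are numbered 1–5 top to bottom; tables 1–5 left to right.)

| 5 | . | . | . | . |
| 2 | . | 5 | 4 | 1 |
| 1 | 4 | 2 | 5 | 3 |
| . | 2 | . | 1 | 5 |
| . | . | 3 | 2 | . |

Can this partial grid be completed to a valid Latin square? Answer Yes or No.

Round 1, table 4: round 1 has {5} and table 4 has {1, 2, 4, 5}, so it must be 3.
Round 1, table 2: round 1 has {3, 5} and table 2 has {2, 4}, so it must be 1.
Round 1, table 3: round 1 has {1, 3, 5} and table 3 has {2, 3, 5}, so it must be 4.
Now round 4, table 3: round 4 together with table 3 already contain {1, 2, 3, 4, 5} — every symbol — so nothing can go there. The grid has no valid completion.

No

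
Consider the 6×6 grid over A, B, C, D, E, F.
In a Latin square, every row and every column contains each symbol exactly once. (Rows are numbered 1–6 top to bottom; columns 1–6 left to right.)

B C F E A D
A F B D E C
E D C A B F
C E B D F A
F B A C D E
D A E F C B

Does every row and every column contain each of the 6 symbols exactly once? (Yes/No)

Every row is a permutation, but column 3 contains B twice (at rows 2 and 4).

No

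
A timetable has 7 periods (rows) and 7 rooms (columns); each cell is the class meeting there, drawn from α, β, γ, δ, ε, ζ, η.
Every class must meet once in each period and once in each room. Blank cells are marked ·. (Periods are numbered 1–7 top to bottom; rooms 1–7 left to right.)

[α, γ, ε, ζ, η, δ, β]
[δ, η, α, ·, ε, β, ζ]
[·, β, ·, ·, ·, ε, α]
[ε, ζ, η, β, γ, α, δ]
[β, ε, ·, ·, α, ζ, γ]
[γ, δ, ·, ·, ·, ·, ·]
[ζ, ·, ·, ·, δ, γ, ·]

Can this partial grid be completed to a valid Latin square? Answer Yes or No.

No period or room among the givens repeats a symbol, and propagating forced cells runs into no contradiction.
One valid completion exists (for instance, α γ ε ζ η δ β / δ η α γ ε β ζ / η β γ δ ζ ε α / ε ζ η β γ α δ / β ε δ η α ζ γ / γ δ ζ α β η ε / ζ α β ε δ γ η).

Yes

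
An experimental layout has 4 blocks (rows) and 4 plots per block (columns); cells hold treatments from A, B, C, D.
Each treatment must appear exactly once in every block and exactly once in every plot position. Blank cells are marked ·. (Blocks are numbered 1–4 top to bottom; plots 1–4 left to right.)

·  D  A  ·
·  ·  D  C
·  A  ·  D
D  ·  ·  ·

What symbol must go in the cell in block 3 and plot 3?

Block 1, plot 4: block 1 has {A, D} and plot 4 has {C, D}, leaving only B.
Block 1, plot 1: block 1 has {A, B, D} and plot 1 has {D}, leaving only C.
Block 2, plot 2: block 2 has {C, D} and plot 2 has {A, D}, leaving only B.
Block 2, plot 1: block 2 has {B, C, D} and plot 1 has {C, D}, leaving only A.
Block 3, plot 1: block 3 has {A, D} and plot 1 has {A, C, D}, leaving only B.
Block 3 already has {A, B, D} and plot 3 already has {A, D}, so block 3, plot 3 must be C.

C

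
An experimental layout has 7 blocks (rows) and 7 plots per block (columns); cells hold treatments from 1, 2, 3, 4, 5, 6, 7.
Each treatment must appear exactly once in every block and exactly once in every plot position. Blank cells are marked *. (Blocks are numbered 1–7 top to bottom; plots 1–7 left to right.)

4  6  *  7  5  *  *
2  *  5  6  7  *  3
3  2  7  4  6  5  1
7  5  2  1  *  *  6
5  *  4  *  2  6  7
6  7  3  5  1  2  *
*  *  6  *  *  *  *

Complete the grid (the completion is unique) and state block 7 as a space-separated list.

Block 7, plot 1: block 7 has {6} and plot 1 has {2, 3, 4, 5, 6, 7}, leaving only 1.
Block 1, plot 3: block 1 has {4, 5, 6, 7} and plot 3 has {2, 3, 4, 5, 6, 7}, leaving only 1.
Block 1, plot 6: block 1 has {1, 4, 5, 6, 7} and plot 6 has {2, 5, 6}, leaving only 3.
Block 1, plot 7: block 1 has {1, 3, 4, 5, 6, 7} and plot 7 has {1, 3, 6, 7}, leaving only 2.
Block 4, plot 6: block 4 has {1, 2, 5, 6, 7} and plot 6 has {2, 3, 5, 6}, leaving only 4.
Block 7, plot 6: block 7 has {1, 6} and plot 6 has {2, 3, 4, 5, 6}, leaving only 7.
Block 2, plot 6: block 2 has {2, 3, 5, 6, 7} and plot 6 has {2, 3, 4, 5, 6, 7}, leaving only 1.
Block 2, plot 2: block 2 has {1, 2, 3, 5, 6, 7} and plot 2 has {2, 5, 6, 7}, leaving only 4.
Block 7, plot 2: block 7 has {1, 6, 7} and plot 2 has {2, 4, 5, 6, 7}, leaving only 3.
Block 7, plot 4: block 7 has {1, 3, 6, 7} and plot 4 has {1, 4, 5, 6, 7}, leaving only 2.
Block 7, plot 5: block 7 has {1, 2, 3, 6, 7} and plot 5 has {1, 2, 5, 6, 7}, leaving only 4.
Block 7, plot 7: block 7 has {1, 2, 3, 4, 6, 7} and plot 7 has {1, 2, 3, 6, 7}, leaving only 5.
So block 7 reads: 1 3 6 2 4 7 5.

1 3 6 2 4 7 5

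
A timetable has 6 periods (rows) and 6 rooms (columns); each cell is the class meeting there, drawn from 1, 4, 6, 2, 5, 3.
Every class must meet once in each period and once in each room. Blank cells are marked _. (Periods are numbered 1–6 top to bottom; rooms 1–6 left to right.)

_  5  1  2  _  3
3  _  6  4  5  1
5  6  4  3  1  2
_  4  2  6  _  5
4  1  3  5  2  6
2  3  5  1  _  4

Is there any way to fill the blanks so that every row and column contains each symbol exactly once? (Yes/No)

No period or room among the givens repeats a symbol, and propagating forced cells runs into no contradiction.
One valid completion exists (for instance, 6 5 1 2 4 3 / 3 2 6 4 5 1 / 5 6 4 3 1 2 / 1 4 2 6 3 5 / 4 1 3 5 2 6 / 2 3 5 1 6 4).

Yes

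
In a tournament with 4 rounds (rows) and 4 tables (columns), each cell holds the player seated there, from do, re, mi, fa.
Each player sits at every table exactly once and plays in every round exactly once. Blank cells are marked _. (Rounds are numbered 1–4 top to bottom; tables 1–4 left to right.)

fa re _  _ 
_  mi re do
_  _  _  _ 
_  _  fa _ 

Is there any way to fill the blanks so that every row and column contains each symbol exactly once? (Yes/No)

Round 2, table 1: round 2 together with table 1 already contain {do, re, mi, fa} — every symbol — so nothing can go there. The grid has no valid completion.

No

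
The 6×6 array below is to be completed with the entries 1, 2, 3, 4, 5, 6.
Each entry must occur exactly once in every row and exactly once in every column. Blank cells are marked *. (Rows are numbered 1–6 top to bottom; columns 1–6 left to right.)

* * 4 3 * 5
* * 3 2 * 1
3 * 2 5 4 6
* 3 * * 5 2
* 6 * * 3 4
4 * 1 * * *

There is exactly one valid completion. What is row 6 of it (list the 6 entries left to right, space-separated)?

4 5 1 6 2 3

Row 6, column 4: row 6 has {1, 4} and column 4 has {2, 3, 5}, leaving only 6.
Row 6, column 5: row 6 has {1, 4, 6} and column 5 has {3, 4, 5}, leaving only 2.
Row 6, column 2: row 6 has {1, 2, 4, 6} and column 2 has {3, 6}, leaving only 5.
Row 6, column 6: row 6 has {1, 2, 4, 5, 6} and column 6 has {1, 2, 4, 5, 6}, leaving only 3.
So row 6 reads: 4 5 1 6 2 3.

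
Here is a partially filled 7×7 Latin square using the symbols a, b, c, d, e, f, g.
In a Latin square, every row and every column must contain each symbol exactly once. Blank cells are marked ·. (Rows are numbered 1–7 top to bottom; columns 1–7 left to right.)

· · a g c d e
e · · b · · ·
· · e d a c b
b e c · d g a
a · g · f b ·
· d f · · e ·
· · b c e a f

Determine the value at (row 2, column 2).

a

Row 1, column 1: row 1 has {a, c, d, e, g} and column 1 has {a, b, e}, leaving only f.
Row 1, column 2: row 1 has {a, c, d, e, f, g} and column 2 has {d, e}, leaving only b.
Row 2, column 3: row 2 has {b, e} and column 3 has {a, b, c, e, f, g}, leaving only d.
Row 2, column 5: row 2 has {b, d, e} and column 5 has {a, c, d, e, f}, leaving only g.
Row 2, column 6: row 2 has {b, d, e, g} and column 6 has {a, b, c, d, e, g}, leaving only f.
Row 2, column 7: row 2 has {b, d, e, f, g} and column 7 has {a, b, e, f}, leaving only c.
Row 2 already has {b, c, d, e, f, g} and column 2 already has {b, d, e}, so row 2, column 2 must be a.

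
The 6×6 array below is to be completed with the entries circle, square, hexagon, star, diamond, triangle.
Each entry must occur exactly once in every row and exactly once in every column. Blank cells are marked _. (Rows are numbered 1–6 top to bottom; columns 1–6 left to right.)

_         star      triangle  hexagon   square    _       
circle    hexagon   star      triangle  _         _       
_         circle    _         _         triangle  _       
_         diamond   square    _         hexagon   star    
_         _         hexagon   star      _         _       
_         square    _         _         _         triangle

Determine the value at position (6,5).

star

Row 1, column 1: row 1 has {square, hexagon, star, triangle} and column 1 has {circle}, leaving only diamond.
Row 1, column 6: row 1 has {square, hexagon, star, diamond, triangle} and column 6 has {star, triangle}, leaving only circle.
Row 2, column 5: row 2 has {circle, hexagon, star, triangle} and column 5 has {square, hexagon, triangle}, leaving only diamond.
Row 2, column 6: row 2 has {circle, hexagon, star, diamond, triangle} and column 6 has {circle, star, triangle}, leaving only square.
Row 3, column 3: row 3 has {circle, triangle} and column 3 has {square, hexagon, star, triangle}, leaving only diamond.
Row 3, column 4: row 3 has {circle, diamond, triangle} and column 4 has {hexagon, star, triangle}, leaving only square.
Row 3, column 6: row 3 has {circle, square, diamond, triangle} and column 6 has {circle, square, star, triangle}, leaving only hexagon.
Row 3, column 1: row 3 has {circle, square, hexagon, diamond, triangle} and column 1 has {circle, diamond}, leaving only star.
Row 4, column 1: row 4 has {square, hexagon, star, diamond} and column 1 has {circle, star, diamond}, leaving only triangle.
Row 4, column 4: row 4 has {square, hexagon, star, diamond, triangle} and column 4 has {square, hexagon, star, triangle}, leaving only circle.
Row 5, column 1: row 5 has {hexagon, star} and column 1 has {circle, star, diamond, triangle}, leaving only square.
Row 5, column 2: row 5 has {square, hexagon, star} and column 2 has {circle, square, hexagon, star, diamond}, leaving only triangle.
Row 5, column 5: row 5 has {square, hexagon, star, triangle} and column 5 has {square, hexagon, diamond, triangle}, leaving only circle.
Row 6 already has {square, triangle} and column 5 already has {circle, square, hexagon, diamond, triangle}, so row 6, column 5 must be star.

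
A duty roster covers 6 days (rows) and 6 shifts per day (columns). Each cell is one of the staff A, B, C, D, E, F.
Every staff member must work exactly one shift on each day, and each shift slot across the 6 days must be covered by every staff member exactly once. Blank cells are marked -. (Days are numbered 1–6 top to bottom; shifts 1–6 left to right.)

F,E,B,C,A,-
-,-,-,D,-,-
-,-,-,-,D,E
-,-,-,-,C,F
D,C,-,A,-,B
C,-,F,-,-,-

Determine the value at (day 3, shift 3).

Day 1, shift 6: day 1 has {A, B, C, E, F} and shift 6 has {B, E, F}, leaving only D.
Day 5, shift 3: day 5 has {A, B, C, D} and shift 3 has {B, F}, leaving only E.
Day 5, shift 5: day 5 has {A, B, C, D, E} and shift 5 has {A, C, D}, leaving only F.
Day 6, shift 6: day 6 has {C, F} and shift 6 has {B, D, E, F}, leaving only A.
Day 2, shift 6: day 2 has {D} and shift 6 has {A, B, D, E, F}, leaving only C.
Day 2, shift 3: day 2 has {C, D} and shift 3 has {B, E, F}, leaving only A.
Day 3 already has {D, E} and shift 3 already has {A, B, E, F}, so day 3, shift 3 must be C.

C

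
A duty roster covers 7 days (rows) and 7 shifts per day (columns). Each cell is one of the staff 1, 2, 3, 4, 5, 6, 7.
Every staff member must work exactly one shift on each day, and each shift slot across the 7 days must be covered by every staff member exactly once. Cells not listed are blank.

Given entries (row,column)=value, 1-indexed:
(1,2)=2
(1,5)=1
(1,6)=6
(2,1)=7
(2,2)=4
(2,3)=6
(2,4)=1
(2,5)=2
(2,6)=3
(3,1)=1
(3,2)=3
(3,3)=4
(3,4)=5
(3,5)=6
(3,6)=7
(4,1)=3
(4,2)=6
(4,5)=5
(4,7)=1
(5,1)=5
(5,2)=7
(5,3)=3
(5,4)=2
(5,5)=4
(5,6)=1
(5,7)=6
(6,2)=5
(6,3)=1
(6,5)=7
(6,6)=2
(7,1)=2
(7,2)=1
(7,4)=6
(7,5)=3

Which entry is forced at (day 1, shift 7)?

Day 1, shift 1: day 1 has {1, 2, 6} and shift 1 has {1, 2, 3, 5, 7}, leaving only 4.
Day 2, shift 7: day 2 has {1, 2, 3, 4, 6, 7} and shift 7 has {1, 6}, leaving only 5.
Day 3, shift 7: day 3 has {1, 3, 4, 5, 6, 7} and shift 7 has {1, 5, 6}, leaving only 2.
Day 4, shift 6: day 4 has {1, 3, 5, 6} and shift 6 has {1, 2, 3, 6, 7}, leaving only 4.
Day 4, shift 4: day 4 has {1, 3, 4, 5, 6} and shift 4 has {1, 2, 5, 6}, leaving only 7.
Day 1, shift 4: day 1 has {1, 2, 4, 6} and shift 4 has {1, 2, 5, 6, 7}, leaving only 3.
Day 1 already has {1, 2, 3, 4, 6} and shift 7 already has {1, 2, 5, 6}, so day 1, shift 7 must be 7.

7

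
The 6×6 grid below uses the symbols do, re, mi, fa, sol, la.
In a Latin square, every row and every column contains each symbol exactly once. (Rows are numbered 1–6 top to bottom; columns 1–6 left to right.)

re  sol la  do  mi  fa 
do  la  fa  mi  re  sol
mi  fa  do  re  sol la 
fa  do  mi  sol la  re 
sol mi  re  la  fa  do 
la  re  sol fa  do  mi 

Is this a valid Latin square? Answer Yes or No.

Each row is a permutation of the 6 symbols, and so is each column.

Yes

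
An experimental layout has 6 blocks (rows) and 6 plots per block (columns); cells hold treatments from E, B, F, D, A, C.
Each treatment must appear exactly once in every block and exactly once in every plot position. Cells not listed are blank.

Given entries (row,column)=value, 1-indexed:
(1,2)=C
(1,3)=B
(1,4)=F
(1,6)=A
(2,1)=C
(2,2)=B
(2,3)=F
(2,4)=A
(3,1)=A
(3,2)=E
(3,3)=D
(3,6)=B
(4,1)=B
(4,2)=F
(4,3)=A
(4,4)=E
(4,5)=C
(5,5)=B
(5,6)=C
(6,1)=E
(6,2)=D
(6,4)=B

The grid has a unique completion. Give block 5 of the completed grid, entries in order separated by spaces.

Block 5, plot 2: block 5 has {B, C} and plot 2 has {E, B, F, D, C}, leaving only A.
Block 5, plot 3: block 5 has {B, A, C} and plot 3 has {B, F, D, A}, leaving only E.
Block 5, plot 4: block 5 has {E, B, A, C} and plot 4 has {E, B, F, A}, leaving only D.
Block 5, plot 1: block 5 has {E, B, D, A, C} and plot 1 has {E, B, A, C}, leaving only F.
So block 5 reads: F A E D B C.

F A E D B C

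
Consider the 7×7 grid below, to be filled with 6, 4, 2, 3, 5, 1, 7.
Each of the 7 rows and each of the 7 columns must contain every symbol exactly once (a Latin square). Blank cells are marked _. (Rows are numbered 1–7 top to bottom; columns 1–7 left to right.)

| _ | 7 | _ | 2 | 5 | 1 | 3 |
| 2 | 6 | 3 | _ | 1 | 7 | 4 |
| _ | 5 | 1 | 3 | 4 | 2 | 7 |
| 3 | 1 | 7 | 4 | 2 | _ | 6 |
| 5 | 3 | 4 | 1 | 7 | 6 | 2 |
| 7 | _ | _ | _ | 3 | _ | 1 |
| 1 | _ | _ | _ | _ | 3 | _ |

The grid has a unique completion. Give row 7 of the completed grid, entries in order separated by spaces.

1 4 2 7 6 3 5

Row 7, column 5: row 7 has {3, 1} and column 5 has {4, 2, 3, 5, 1, 7}, leaving only 6.
Row 7, column 7: row 7 has {6, 3, 1} and column 7 has {6, 4, 2, 3, 1, 7}, leaving only 5.
Row 7, column 3: row 7 has {6, 3, 5, 1} and column 3 has {4, 3, 1, 7}, leaving only 2.
Row 7, column 2: row 7 has {6, 2, 3, 5, 1} and column 2 has {6, 3, 5, 1, 7}, leaving only 4.
Row 7, column 4: row 7 has {6, 4, 2, 3, 5, 1} and column 4 has {4, 2, 3, 1}, leaving only 7.
So row 7 reads: 1 4 2 7 6 3 5.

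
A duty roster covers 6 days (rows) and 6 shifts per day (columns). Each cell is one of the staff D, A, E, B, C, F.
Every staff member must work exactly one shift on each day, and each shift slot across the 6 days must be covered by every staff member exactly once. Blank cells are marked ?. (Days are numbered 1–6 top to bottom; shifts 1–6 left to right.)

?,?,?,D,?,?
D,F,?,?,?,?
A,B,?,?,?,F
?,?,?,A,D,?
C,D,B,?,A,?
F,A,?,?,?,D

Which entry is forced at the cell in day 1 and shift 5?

F

Day 5, shift 6: day 5 has {D, A, B, C} and shift 6 has {D, F}, leaving only E.
Day 5, shift 4: day 5 has {D, A, E, B, C} and shift 4 has {D, A}, leaving only F.
Day 1, shift 5 is narrowed to {E, B, C, F}.
If it were E, then day 6, shift 5 would be left with no valid symbol.
If it were B, then day 4, shift 6 would be left with no valid symbol.
If it were C, then day 6, shift 5 would be left with no valid symbol.
So day 1, shift 5 must be F.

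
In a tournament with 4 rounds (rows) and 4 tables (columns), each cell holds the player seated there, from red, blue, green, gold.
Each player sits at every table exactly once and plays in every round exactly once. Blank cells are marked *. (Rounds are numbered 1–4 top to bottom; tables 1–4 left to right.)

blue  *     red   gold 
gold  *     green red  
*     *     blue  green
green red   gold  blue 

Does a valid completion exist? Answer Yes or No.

No round or table among the givens repeats a symbol, and propagating forced cells runs into no contradiction.
One valid completion exists (for instance, blue green red gold / gold blue green red / red gold blue green / green red gold blue).

Yes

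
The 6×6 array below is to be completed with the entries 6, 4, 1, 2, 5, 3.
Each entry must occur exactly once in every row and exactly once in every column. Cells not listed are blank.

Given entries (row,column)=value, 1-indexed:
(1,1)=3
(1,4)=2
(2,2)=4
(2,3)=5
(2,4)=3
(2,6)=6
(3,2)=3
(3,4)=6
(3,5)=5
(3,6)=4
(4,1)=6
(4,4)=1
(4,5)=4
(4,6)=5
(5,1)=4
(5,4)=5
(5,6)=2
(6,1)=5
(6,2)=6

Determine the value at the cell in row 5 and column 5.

3

Row 1, column 6: row 1 has {2, 3} and column 6 has {6, 4, 2, 5}, leaving only 1.
Row 1, column 2: row 1 has {1, 2, 3} and column 2 has {6, 4, 3}, leaving only 5.
Row 1, column 5: row 1 has {1, 2, 5, 3} and column 5 has {4, 5}, leaving only 6.
Row 1, column 3: row 1 has {6, 1, 2, 5, 3} and column 3 has {5}, leaving only 4.
Row 4, column 2: row 4 has {6, 4, 1, 5} and column 2 has {6, 4, 5, 3}, leaving only 2.
Row 4, column 3: row 4 has {6, 4, 1, 2, 5} and column 3 has {4, 5}, leaving only 3.
Row 5, column 2: row 5 has {4, 2, 5} and column 2 has {6, 4, 2, 5, 3}, leaving only 1.
Row 5 already has {4, 1, 2, 5} and column 5 already has {6, 4, 5}, so row 5, column 5 must be 3.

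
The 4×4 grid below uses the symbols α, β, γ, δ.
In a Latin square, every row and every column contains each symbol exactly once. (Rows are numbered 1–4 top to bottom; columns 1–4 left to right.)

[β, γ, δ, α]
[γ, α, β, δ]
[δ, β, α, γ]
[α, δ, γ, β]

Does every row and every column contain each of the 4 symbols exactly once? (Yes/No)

Yes

Each row is a permutation of the 4 symbols, and so is each column.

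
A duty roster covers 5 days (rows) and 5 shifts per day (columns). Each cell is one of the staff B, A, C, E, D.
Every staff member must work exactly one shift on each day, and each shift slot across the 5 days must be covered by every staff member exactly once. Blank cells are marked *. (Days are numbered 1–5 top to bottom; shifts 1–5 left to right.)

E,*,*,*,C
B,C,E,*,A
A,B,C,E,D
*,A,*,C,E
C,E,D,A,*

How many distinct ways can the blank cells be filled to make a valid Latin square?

Day 1, shift 2: eliminating its day and shift leaves {D}.
Day 1, shift 3: eliminating its day and shift leaves {B, A}.
Day 1, shift 4: eliminating its day and shift leaves {B, D}.
Day 2, shift 4: eliminating its day and shift leaves {D}.
Day 4, shift 1: eliminating its day and shift leaves {D}.
Day 4, shift 3: eliminating its day and shift leaves {B}.
Day 5, shift 5: eliminating its day and shift leaves {B}.
Only one assignment across all blanks avoids any day or shift repeat, giving 1 completion.

1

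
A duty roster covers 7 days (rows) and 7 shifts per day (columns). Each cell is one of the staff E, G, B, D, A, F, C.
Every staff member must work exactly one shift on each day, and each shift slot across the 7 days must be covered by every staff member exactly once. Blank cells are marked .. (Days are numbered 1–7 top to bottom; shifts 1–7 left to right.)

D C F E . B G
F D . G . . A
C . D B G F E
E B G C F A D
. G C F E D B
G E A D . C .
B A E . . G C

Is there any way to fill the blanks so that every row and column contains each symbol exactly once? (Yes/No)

Day 3, shift 2: day 3 together with shift 2 already contain {E, G, B, D, A, F, C} — every symbol — so nothing can go there. The grid has no valid completion.

No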